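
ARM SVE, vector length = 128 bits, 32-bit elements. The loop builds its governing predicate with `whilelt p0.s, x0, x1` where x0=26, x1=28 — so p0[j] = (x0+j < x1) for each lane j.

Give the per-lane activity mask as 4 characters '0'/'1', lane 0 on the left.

lane count: 128 div 32 = 4
whilelt: lane j active iff 26+j < 28 → j < 2 → 2 active
bits (lane 0 leftmost): 1100

predicate = 1100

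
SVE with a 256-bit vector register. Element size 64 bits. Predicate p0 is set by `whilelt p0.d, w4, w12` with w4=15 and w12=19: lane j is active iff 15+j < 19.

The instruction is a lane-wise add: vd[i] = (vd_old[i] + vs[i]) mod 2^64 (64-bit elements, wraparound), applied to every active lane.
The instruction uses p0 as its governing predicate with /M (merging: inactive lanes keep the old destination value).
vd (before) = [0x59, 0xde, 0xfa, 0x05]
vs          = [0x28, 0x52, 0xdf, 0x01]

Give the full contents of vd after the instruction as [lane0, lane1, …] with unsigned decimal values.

vd = [129, 304, 473, 6]

register lanes = 256/64 = 4
active while 15+j < 19, i.e. j ∈ [0,4) capped at 4 ⇒ 4
  i=0: add(0x59,0x28) → 129
  i=1: add(0xde,0x52) → 304
  i=2: add(0xfa,0xdf) → 473
  i=3: add(0x05,0x01) → 6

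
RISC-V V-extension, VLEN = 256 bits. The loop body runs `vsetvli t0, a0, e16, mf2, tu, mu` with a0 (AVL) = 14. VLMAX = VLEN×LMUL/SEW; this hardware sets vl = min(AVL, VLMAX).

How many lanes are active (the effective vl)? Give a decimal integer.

VLMAX = VLEN×LMUL/SEW = 256×1/2/16 = 8
AVL=14 > VLMAX=8, so vl = 8

vl = 8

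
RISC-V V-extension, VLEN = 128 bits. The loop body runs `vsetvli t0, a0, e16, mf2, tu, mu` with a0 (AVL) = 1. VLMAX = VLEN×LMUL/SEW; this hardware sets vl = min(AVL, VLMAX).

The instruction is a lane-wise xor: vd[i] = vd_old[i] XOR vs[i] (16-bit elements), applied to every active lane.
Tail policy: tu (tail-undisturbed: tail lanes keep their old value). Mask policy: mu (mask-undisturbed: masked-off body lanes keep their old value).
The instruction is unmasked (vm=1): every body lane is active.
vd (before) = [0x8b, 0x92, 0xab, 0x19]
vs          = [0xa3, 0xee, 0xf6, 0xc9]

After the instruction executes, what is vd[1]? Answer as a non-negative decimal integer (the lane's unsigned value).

VLMAX = VLEN×LMUL/SEW = 128×1/2/16 = 4
vl = min(AVL, VLMAX) = min(1, 4) = 1
  i=0: xor(0x8b,0xa3) → 40
  i=1: tail/keep → 146
  i=2: tail/keep → 171
  i=3: tail/keep → 25

vd[1] = 146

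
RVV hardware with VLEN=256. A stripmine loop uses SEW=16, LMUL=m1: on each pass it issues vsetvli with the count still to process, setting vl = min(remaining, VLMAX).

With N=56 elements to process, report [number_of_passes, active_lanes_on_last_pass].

VLMAX = VLEN×LMUL/SEW = 256×1/16 = 16
56 elements at 16/iter → 4 passes, remainder 8 on the last

[iterations, last_vl] = [4, 8]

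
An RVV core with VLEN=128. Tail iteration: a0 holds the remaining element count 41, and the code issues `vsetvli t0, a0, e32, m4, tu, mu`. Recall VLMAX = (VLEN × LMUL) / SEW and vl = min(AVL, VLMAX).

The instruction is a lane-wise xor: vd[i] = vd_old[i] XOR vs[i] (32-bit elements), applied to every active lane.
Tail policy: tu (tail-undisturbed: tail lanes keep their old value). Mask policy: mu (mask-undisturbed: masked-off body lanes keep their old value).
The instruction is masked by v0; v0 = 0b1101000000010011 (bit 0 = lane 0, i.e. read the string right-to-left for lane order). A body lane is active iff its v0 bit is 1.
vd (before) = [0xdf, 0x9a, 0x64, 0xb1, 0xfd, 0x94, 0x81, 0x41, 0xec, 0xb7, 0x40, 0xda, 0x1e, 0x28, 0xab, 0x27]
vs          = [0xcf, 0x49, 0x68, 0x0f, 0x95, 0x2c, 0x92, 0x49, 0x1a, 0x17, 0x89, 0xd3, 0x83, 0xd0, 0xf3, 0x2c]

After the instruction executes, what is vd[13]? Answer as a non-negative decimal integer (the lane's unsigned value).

lanes per group: 128·4/32 = 16
vl = min(AVL, VLMAX) = min(41, 16) = 16
lane  0: xor(0xdf,0xcf) ⇒ 0x10
lane  1: xor(0x9a,0x49) ⇒ 0xd3
lane  2: mask-off/keep ⇒ 0x64
lane  3: mask-off/keep ⇒ 0xb1
lane  4: xor(0xfd,0x95) ⇒ 0x68
lane  5: mask-off/keep ⇒ 0x94
lane  6: mask-off/keep ⇒ 0x81
lane  7: mask-off/keep ⇒ 0x41
lane  8: mask-off/keep ⇒ 0xec
lane  9: mask-off/keep ⇒ 0xb7
lane 10: mask-off/keep ⇒ 0x40
lane 11: mask-off/keep ⇒ 0xda
lane 12: xor(0x1e,0x83) ⇒ 0x9d
lane 13: mask-off/keep ⇒ 0x28
lane 14: xor(0xab,0xf3) ⇒ 0x58
lane 15: xor(0x27,0x2c) ⇒ 0x0b

vd[13] = 40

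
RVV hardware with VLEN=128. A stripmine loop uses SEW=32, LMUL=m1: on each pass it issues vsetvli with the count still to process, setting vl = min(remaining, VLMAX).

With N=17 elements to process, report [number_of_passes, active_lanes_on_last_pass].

VLMAX = VLEN×LMUL/SEW = 128×1/32 = 4
17 elements at 4/iter → 5 passes, remainder 1 on the last

[iterations, last_vl] = [5, 1]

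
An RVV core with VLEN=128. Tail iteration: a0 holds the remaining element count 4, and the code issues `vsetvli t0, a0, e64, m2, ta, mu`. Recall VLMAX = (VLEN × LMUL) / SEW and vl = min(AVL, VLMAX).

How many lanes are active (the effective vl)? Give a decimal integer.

lanes per group: 128·2/64 = 4
vl ← min(4, 4) = 4

vl = 4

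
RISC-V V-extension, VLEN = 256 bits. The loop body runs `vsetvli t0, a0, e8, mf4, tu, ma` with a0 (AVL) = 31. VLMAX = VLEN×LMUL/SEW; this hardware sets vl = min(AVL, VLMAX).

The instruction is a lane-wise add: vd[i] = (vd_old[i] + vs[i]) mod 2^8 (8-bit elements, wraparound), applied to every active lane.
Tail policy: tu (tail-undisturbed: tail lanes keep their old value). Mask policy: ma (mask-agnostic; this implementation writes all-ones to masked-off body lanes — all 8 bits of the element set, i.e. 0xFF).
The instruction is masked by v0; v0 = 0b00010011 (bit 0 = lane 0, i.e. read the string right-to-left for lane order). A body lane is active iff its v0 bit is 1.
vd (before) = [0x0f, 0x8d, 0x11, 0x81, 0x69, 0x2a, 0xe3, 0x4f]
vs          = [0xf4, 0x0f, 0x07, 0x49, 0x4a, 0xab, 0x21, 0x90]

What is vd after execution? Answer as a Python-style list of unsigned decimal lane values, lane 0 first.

VLMAX = (256 × 1/4) / 8 = 8 lanes
vl ← min(31, 8) = 8
[0] add(0x0f,0xf4) = 0x03
[1] add(0x8d,0x0f) = 0x9c
[2] mask-off/ones = 0xff
[3] mask-off/ones = 0xff
[4] add(0x69,0x4a) = 0xb3
[5] mask-off/ones = 0xff
[6] mask-off/ones = 0xff
[7] mask-off/ones = 0xff

vd = [3, 156, 255, 255, 179, 255, 255, 255]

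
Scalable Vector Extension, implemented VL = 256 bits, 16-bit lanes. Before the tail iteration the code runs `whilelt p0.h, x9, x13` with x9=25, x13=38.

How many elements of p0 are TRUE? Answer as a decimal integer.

vl = 13

256-bit reg / 16-bit elem → 16 lanes
active while 25+j < 38, i.e. j ∈ [0,13) capped at 16 ⇒ 13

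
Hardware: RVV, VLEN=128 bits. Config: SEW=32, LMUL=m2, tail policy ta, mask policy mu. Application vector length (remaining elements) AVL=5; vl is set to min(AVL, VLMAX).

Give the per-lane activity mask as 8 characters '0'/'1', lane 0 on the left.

lanes per group: 128·2/32 = 8
vl ← min(5, 8) = 5
bits (lane 0 leftmost): 11111000

predicate = 11111000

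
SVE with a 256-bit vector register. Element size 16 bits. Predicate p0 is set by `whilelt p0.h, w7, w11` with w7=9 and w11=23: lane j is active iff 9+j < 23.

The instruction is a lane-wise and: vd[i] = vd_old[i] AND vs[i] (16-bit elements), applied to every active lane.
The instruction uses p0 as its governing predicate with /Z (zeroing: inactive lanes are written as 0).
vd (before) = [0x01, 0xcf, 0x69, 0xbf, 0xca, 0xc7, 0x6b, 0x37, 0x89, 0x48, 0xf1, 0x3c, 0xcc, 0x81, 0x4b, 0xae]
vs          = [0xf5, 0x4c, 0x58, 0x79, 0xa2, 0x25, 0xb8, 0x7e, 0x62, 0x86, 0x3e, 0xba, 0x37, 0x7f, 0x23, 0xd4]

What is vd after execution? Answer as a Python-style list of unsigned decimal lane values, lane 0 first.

vd = [1, 76, 72, 57, 130, 5, 40, 54, 0, 0, 48, 56, 4, 1, 0, 0]

lane count: 256 div 16 = 16
active while 9+j < 23, i.e. j ∈ [0,14) capped at 16 ⇒ 14
  i=0: and(0x01,0xf5) → 1
  i=1: and(0xcf,0x4c) → 76
  i=2: and(0x69,0x58) → 72
  i=3: and(0xbf,0x79) → 57
  i=4: and(0xca,0xa2) → 130
  i=5: and(0xc7,0x25) → 5
  i=6: and(0x6b,0xb8) → 40
  i=7: and(0x37,0x7e) → 54
  i=8: and(0x89,0x62) → 0
  i=9: and(0x48,0x86) → 0
  i=10: and(0xf1,0x3e) → 48
  i=11: and(0x3c,0xba) → 56
  i=12: and(0xcc,0x37) → 4
  i=13: and(0x81,0x7f) → 1
  i=14: tail/zero → 0
  i=15: tail/zero → 0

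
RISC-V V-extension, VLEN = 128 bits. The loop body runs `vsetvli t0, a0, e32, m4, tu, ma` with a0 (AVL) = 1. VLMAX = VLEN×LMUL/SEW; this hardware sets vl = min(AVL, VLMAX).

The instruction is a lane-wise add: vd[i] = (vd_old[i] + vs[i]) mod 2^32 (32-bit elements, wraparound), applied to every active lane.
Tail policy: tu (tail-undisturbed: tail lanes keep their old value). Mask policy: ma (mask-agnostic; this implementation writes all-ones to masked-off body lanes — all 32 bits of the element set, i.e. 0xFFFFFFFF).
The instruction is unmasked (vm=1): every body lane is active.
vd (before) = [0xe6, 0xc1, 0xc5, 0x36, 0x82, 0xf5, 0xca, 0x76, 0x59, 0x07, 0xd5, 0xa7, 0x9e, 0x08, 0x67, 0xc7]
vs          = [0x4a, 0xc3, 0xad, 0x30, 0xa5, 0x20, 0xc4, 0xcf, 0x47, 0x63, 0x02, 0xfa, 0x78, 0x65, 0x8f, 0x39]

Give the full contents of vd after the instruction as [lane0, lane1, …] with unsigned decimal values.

VLMAX = VLEN×LMUL/SEW = 128×4/32 = 16
AVL=1 ≤ VLMAX=16, so vl = 1
lane  0: add(0xe6,0x4a) ⇒ 0x130
lane  1: tail/keep ⇒ 0xc1
lane  2: tail/keep ⇒ 0xc5
lane  3: tail/keep ⇒ 0x36
lane  4: tail/keep ⇒ 0x82
lane  5: tail/keep ⇒ 0xf5
lane  6: tail/keep ⇒ 0xca
lane  7: tail/keep ⇒ 0x76
lane  8: tail/keep ⇒ 0x59
lane  9: tail/keep ⇒ 0x07
lane 10: tail/keep ⇒ 0xd5
lane 11: tail/keep ⇒ 0xa7
lane 12: tail/keep ⇒ 0x9e
lane 13: tail/keep ⇒ 0x08
lane 14: tail/keep ⇒ 0x67
lane 15: tail/keep ⇒ 0xc7

vd = [304, 193, 197, 54, 130, 245, 202, 118, 89, 7, 213, 167, 158, 8, 103, 199]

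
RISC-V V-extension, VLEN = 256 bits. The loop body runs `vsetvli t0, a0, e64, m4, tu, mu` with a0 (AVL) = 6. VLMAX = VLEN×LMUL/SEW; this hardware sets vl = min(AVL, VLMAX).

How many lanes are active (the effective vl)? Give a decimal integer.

VLMAX = (256 × 4) / 64 = 16 lanes
AVL=6 ≤ VLMAX=16, so vl = 6

vl = 6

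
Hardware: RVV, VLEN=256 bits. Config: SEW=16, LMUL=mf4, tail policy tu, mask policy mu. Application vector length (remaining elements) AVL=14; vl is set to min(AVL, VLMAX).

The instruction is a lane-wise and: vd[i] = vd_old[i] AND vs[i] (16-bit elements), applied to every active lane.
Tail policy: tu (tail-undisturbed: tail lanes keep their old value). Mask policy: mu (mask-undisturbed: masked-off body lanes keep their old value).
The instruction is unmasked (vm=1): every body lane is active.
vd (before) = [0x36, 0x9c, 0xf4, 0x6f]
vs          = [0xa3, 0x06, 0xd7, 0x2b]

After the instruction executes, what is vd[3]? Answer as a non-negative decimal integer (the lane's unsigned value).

lanes per group: 256·1/4/16 = 4
AVL=14 > VLMAX=4, so vl = 4
lane  0: and(0x36,0xa3) ⇒ 0x22
lane  1: and(0x9c,0x06) ⇒ 0x04
lane  2: and(0xf4,0xd7) ⇒ 0xd4
lane  3: and(0x6f,0x2b) ⇒ 0x2b

vd[3] = 43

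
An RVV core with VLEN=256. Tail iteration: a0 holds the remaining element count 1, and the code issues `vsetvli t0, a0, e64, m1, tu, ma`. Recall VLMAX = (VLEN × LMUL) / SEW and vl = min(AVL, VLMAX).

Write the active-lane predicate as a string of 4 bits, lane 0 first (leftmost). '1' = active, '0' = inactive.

predicate = 1000

VLMAX = (256 × 1) / 64 = 4 lanes
AVL=1 ≤ VLMAX=4, so vl = 1
bits (lane 0 leftmost): 1000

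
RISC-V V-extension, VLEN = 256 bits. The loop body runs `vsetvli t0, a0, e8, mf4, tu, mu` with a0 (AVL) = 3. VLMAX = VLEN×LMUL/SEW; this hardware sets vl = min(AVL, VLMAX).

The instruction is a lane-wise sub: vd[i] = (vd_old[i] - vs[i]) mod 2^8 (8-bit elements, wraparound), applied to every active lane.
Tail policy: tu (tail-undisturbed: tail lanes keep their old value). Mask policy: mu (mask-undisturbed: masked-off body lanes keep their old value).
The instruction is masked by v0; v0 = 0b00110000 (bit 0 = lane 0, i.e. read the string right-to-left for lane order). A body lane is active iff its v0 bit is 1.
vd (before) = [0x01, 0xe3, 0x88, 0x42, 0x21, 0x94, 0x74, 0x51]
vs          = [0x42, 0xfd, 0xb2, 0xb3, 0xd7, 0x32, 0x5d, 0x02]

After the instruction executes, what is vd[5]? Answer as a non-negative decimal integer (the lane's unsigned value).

VLMAX = (256 × 1/4) / 8 = 8 lanes
AVL=3 ≤ VLMAX=8, so vl = 3
  i=0: mask-off/keep → 1
  i=1: mask-off/keep → 227
  i=2: mask-off/keep → 136
  i=3: tail/keep → 66
  i=4: tail/keep → 33
  i=5: tail/keep → 148
  i=6: tail/keep → 116
  i=7: tail/keep → 81

vd[5] = 148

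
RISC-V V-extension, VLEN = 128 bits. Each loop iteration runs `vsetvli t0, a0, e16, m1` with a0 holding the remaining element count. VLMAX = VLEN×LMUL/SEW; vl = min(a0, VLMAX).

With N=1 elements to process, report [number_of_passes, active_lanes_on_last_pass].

VLMAX = VLEN×LMUL/SEW = 128×1/16 = 8
N=1: ⌈1/8⌉ = 1 iters; last vl = 1 − 0×8 = 1

[iterations, last_vl] = [1, 1]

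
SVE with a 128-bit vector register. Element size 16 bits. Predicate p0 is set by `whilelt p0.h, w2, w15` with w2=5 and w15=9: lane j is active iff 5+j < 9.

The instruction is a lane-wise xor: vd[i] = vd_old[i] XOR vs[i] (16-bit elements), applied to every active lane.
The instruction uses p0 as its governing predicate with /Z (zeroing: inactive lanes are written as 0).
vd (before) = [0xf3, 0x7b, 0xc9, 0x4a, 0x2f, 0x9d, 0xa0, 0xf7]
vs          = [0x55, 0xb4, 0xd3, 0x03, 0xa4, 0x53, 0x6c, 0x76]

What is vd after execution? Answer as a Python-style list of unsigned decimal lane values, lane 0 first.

vd = [166, 207, 26, 73, 0, 0, 0, 0]

lane count: 128 div 16 = 8
whilelt: lane j active iff 5+j < 9 → j < 4 → 4 active
lane  0: xor(0xf3,0x55) ⇒ 0xa6
lane  1: xor(0x7b,0xb4) ⇒ 0xcf
lane  2: xor(0xc9,0xd3) ⇒ 0x1a
lane  3: xor(0x4a,0x03) ⇒ 0x49
lane  4: tail/zero ⇒ 0x00
lane  5: tail/zero ⇒ 0x00
lane  6: tail/zero ⇒ 0x00
lane  7: tail/zero ⇒ 0x00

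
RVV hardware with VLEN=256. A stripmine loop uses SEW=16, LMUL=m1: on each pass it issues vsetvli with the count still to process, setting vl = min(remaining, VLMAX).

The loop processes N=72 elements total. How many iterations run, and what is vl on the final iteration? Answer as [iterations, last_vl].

[iterations, last_vl] = [5, 8]

VLMAX = VLEN×LMUL/SEW = 256×1/16 = 16
72 elements at 16/iter → 5 passes, remainder 8 on the last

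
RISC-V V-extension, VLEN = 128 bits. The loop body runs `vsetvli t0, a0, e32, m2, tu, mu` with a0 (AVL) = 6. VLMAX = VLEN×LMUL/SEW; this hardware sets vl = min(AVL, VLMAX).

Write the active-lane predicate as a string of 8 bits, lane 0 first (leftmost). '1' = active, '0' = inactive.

predicate = 11111100

VLMAX = (128 × 2) / 32 = 8 lanes
AVL=6 ≤ VLMAX=8, so vl = 6
bits (lane 0 leftmost): 11111100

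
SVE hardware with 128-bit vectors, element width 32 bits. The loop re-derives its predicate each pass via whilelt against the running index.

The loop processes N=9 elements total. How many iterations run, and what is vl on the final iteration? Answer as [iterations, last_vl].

register lanes = 128/32 = 4
9 elements at 4/iter → 3 passes, remainder 1 on the last

[iterations, last_vl] = [3, 1]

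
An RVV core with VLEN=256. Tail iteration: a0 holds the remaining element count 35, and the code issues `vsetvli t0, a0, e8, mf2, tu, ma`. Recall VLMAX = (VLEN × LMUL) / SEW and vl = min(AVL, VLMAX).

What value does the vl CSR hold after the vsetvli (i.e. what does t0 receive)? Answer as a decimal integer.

vl = 16

lanes per group: 256·1/2/8 = 16
AVL=35 > VLMAX=16, so vl = 16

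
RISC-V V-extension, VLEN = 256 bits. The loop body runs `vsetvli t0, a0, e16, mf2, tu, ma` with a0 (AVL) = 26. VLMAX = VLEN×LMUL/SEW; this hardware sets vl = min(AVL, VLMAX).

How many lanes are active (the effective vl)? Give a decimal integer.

VLMAX = VLEN×LMUL/SEW = 256×1/2/16 = 8
AVL=26 > VLMAX=8, so vl = 8

vl = 8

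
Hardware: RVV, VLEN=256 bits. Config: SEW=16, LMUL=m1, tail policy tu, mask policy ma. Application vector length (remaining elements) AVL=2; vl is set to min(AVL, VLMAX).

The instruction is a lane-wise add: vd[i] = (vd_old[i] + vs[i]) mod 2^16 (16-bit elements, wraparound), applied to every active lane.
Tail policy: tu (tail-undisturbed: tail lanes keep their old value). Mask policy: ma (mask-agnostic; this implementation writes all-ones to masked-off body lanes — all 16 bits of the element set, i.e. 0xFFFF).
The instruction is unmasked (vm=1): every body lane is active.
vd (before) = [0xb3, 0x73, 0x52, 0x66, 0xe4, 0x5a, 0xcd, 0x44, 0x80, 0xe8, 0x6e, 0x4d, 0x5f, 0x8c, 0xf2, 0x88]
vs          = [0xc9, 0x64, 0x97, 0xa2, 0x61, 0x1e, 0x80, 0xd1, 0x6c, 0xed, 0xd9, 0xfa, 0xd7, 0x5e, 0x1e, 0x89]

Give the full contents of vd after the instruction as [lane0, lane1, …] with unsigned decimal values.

vd = [380, 215, 82, 102, 228, 90, 205, 68, 128, 232, 110, 77, 95, 140, 242, 136]

VLMAX = (256 × 1) / 16 = 16 lanes
vl ← min(2, 16) = 2
lane  0: add(0xb3,0xc9) ⇒ 0x17c
lane  1: add(0x73,0x64) ⇒ 0xd7
lane  2: tail/keep ⇒ 0x52
lane  3: tail/keep ⇒ 0x66
lane  4: tail/keep ⇒ 0xe4
lane  5: tail/keep ⇒ 0x5a
lane  6: tail/keep ⇒ 0xcd
lane  7: tail/keep ⇒ 0x44
lane  8: tail/keep ⇒ 0x80
lane  9: tail/keep ⇒ 0xe8
lane 10: tail/keep ⇒ 0x6e
lane 11: tail/keep ⇒ 0x4d
lane 12: tail/keep ⇒ 0x5f
lane 13: tail/keep ⇒ 0x8c
lane 14: tail/keep ⇒ 0xf2
lane 15: tail/keep ⇒ 0x88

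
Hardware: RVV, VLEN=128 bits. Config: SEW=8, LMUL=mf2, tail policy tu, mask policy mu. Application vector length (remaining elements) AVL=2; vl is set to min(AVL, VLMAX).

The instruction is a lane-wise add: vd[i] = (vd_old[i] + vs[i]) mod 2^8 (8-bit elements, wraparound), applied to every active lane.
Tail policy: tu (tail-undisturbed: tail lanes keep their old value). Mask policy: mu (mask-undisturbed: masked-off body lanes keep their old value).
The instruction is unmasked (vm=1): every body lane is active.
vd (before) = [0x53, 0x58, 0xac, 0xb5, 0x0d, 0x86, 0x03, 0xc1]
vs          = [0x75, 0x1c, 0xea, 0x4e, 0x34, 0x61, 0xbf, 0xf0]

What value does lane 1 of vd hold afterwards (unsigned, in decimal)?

lanes per group: 128·1/2/8 = 8
vl ← min(2, 8) = 2
[0] add(0x53,0x75) = 0xc8
[1] add(0x58,0x1c) = 0x74
[2] tail/keep = 0xac
[3] tail/keep = 0xb5
[4] tail/keep = 0x0d
[5] tail/keep = 0x86
[6] tail/keep = 0x03
[7] tail/keep = 0xc1

vd[1] = 116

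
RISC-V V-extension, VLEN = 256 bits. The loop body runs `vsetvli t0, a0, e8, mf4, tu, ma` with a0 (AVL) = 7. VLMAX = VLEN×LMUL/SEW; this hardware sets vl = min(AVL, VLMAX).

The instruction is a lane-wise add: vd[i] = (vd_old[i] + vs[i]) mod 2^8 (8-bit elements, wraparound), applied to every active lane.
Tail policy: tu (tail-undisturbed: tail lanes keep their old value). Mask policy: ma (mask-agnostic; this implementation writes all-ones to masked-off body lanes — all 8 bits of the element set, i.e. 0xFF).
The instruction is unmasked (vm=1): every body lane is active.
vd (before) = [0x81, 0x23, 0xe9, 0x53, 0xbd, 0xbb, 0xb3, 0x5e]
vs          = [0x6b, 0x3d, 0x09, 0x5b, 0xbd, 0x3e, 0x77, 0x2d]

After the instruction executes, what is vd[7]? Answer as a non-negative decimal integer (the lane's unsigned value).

lanes per group: 256·1/4/8 = 8
AVL=7 ≤ VLMAX=8, so vl = 7
  i=0: add(0x81,0x6b) → 236
  i=1: add(0x23,0x3d) → 96
  i=2: add(0xe9,0x09) → 242
  i=3: add(0x53,0x5b) → 174
  i=4: add(0xbd,0xbd) → 122
  i=5: add(0xbb,0x3e) → 249
  i=6: add(0xb3,0x77) → 42
  i=7: tail/keep → 94

vd[7] = 94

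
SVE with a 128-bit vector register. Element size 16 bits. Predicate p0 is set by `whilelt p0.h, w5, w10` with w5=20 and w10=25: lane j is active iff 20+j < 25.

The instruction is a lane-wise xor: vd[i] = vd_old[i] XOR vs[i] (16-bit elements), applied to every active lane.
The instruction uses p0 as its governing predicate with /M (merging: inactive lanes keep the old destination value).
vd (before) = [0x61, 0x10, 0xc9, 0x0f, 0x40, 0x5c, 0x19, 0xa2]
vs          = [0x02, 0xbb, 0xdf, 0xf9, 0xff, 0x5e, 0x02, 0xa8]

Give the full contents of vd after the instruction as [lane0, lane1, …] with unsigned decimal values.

register lanes = 128/16 = 8
active while 20+j < 25, i.e. j ∈ [0,5) capped at 8 ⇒ 5
[0] xor(0x61,0x02) = 0x63
[1] xor(0x10,0xbb) = 0xab
[2] xor(0xc9,0xdf) = 0x16
[3] xor(0x0f,0xf9) = 0xf6
[4] xor(0x40,0xff) = 0xbf
[5] tail/keep = 0x5c
[6] tail/keep = 0x19
[7] tail/keep = 0xa2

vd = [99, 171, 22, 246, 191, 92, 25, 162]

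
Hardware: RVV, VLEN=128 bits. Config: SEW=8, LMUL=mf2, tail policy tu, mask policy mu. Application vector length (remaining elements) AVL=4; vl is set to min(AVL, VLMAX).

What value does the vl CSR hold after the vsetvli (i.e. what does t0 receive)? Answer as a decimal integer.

VLMAX = VLEN×LMUL/SEW = 128×1/2/8 = 8
AVL=4 ≤ VLMAX=8, so vl = 4

vl = 4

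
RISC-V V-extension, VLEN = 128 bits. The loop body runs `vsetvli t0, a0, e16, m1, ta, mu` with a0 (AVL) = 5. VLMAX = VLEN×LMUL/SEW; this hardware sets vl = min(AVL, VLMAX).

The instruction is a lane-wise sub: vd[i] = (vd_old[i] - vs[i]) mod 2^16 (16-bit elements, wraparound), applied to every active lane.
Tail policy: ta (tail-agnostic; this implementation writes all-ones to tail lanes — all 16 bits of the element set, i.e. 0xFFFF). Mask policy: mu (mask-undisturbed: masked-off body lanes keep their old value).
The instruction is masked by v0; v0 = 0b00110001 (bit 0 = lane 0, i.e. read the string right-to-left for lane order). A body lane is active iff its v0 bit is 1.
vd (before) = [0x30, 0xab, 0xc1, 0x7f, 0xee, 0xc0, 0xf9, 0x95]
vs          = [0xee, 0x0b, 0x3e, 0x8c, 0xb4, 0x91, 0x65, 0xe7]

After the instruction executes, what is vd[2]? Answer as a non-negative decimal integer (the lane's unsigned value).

vd[2] = 193

VLMAX = VLEN×LMUL/SEW = 128×1/16 = 8
vl = min(AVL, VLMAX) = min(5, 8) = 5
  i=0: sub(0x30,0xee) → 65346
  i=1: mask-off/keep → 171
  i=2: mask-off/keep → 193
  i=3: mask-off/keep → 127
  i=4: sub(0xee,0xb4) → 58
  i=5: tail/ones → 65535
  i=6: tail/ones → 65535
  i=7: tail/ones → 65535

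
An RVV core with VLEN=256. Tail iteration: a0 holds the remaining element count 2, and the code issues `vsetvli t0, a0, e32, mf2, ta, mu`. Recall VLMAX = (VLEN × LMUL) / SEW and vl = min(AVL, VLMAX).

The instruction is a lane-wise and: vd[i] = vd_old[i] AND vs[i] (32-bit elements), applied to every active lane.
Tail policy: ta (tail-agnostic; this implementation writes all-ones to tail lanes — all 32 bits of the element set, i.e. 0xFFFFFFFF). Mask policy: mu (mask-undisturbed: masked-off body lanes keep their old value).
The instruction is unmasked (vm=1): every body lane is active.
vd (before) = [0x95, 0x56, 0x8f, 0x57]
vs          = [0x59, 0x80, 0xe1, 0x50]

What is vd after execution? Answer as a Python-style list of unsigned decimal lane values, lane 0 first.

lanes per group: 256·1/2/32 = 4
vl ← min(2, 4) = 2
[0] and(0x95,0x59) = 0x11
[1] and(0x56,0x80) = 0x00
[2] tail/ones = 0xffffffff
[3] tail/ones = 0xffffffff

vd = [17, 0, 4294967295, 4294967295]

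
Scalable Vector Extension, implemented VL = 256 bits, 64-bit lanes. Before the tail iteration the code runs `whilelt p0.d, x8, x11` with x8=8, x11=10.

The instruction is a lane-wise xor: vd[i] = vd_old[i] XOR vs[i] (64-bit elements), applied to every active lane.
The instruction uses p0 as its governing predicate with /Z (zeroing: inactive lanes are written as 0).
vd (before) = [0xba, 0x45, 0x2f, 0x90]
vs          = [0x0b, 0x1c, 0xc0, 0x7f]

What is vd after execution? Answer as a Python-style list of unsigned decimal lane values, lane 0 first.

256-bit reg / 64-bit elem → 4 lanes
active while 8+j < 10, i.e. j ∈ [0,2) capped at 4 ⇒ 2
  i=0: xor(0xba,0x0b) → 177
  i=1: xor(0x45,0x1c) → 89
  i=2: tail/zero → 0
  i=3: tail/zero → 0

vd = [177, 89, 0, 0]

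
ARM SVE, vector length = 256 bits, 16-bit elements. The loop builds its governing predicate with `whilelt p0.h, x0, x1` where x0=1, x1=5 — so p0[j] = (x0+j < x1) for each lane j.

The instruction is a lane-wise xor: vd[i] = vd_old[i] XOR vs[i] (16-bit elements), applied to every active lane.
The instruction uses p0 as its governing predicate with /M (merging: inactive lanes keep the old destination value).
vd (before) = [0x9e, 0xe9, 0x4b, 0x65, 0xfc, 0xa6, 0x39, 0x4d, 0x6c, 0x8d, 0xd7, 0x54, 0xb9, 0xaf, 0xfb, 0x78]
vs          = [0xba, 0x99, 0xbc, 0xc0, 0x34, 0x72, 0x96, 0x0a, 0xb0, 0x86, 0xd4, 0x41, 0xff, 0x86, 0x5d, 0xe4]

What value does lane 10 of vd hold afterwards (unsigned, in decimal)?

vd[10] = 215

lane count: 256 div 16 = 16
whilelt: lane j active iff 1+j < 5 → j < 4 → 4 active
vd[0] xor(0x9e,0xba) -> 0x24
vd[1] xor(0xe9,0x99) -> 0x70
vd[2] xor(0x4b,0xbc) -> 0xf7
vd[3] xor(0x65,0xc0) -> 0xa5
vd[4] tail/keep -> 0xfc
vd[5] tail/keep -> 0xa6
vd[6] tail/keep -> 0x39
vd[7] tail/keep -> 0x4d
vd[8] tail/keep -> 0x6c
vd[9] tail/keep -> 0x8d
vd[10] tail/keep -> 0xd7
vd[11] tail/keep -> 0x54
vd[12] tail/keep -> 0xb9
vd[13] tail/keep -> 0xaf
vd[14] tail/keep -> 0xfb
vd[15] tail/keep -> 0x78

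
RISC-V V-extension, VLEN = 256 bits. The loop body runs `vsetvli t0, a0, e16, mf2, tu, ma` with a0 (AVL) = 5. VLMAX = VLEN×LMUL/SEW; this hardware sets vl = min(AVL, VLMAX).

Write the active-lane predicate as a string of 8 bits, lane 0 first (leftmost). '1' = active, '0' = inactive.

VLMAX = VLEN×LMUL/SEW = 256×1/2/16 = 8
vl ← min(5, 8) = 5
bits (lane 0 leftmost): 11111000

predicate = 11111000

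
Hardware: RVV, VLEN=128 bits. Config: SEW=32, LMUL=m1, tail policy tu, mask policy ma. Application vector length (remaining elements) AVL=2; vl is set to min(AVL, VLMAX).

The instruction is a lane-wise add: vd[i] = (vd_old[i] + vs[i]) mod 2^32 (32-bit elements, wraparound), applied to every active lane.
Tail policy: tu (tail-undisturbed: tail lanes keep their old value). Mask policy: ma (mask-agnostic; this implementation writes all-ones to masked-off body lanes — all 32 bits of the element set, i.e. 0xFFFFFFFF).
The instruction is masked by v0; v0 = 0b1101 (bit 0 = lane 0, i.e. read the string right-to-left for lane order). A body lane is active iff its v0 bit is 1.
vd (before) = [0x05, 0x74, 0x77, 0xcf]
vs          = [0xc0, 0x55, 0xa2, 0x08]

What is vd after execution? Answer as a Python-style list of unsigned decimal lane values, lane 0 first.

vd = [197, 4294967295, 119, 207]

VLMAX = VLEN×LMUL/SEW = 128×1/32 = 4
AVL=2 ≤ VLMAX=4, so vl = 2
  i=0: add(0x05,0xc0) → 197
  i=1: mask-off/ones → 4294967295
  i=2: tail/keep → 119
  i=3: tail/keep → 207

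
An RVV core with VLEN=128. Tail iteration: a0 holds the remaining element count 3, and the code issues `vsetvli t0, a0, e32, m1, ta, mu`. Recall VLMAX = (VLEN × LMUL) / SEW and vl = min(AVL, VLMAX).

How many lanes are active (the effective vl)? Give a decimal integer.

VLMAX = VLEN×LMUL/SEW = 128×1/32 = 4
vl = min(AVL, VLMAX) = min(3, 4) = 3

vl = 3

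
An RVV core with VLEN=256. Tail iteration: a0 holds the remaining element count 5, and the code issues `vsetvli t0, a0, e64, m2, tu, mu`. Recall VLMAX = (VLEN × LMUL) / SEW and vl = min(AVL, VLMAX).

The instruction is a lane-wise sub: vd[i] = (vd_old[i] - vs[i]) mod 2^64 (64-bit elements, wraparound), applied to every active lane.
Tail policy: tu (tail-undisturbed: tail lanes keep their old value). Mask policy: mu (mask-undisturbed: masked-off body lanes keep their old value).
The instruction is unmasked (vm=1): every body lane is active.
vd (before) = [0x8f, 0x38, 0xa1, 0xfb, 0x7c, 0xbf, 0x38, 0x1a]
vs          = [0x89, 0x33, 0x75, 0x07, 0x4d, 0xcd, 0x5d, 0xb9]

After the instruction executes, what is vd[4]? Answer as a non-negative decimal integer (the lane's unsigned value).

vd[4] = 47

VLMAX = VLEN×LMUL/SEW = 256×2/64 = 8
vl ← min(5, 8) = 5
vd[0] sub(0x8f,0x89) -> 0x06
vd[1] sub(0x38,0x33) -> 0x05
vd[2] sub(0xa1,0x75) -> 0x2c
vd[3] sub(0xfb,0x07) -> 0xf4
vd[4] sub(0x7c,0x4d) -> 0x2f
vd[5] tail/keep -> 0xbf
vd[6] tail/keep -> 0x38
vd[7] tail/keep -> 0x1a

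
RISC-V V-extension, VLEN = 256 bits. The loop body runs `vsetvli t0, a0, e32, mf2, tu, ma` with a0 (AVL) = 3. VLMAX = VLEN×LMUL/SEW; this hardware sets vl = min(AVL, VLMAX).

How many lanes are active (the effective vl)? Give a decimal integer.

vl = 3

VLMAX = VLEN×LMUL/SEW = 256×1/2/32 = 4
vl = min(AVL, VLMAX) = min(3, 4) = 3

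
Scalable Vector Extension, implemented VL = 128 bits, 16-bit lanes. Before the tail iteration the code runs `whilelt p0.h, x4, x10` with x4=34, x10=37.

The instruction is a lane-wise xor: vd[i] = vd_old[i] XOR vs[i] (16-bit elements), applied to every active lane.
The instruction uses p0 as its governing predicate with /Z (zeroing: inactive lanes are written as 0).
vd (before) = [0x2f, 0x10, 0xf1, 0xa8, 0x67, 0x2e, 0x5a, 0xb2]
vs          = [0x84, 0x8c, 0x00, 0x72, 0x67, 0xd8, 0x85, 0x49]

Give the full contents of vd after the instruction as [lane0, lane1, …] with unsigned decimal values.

vd = [171, 156, 241, 0, 0, 0, 0, 0]

register lanes = 128/16 = 8
p0[j] = (34+j < 37); true for j=0..2 → 3 lanes set
vd[0] xor(0x2f,0x84) -> 0xab
vd[1] xor(0x10,0x8c) -> 0x9c
vd[2] xor(0xf1,0x00) -> 0xf1
vd[3] tail/zero -> 0x00
vd[4] tail/zero -> 0x00
vd[5] tail/zero -> 0x00
vd[6] tail/zero -> 0x00
vd[7] tail/zero -> 0x00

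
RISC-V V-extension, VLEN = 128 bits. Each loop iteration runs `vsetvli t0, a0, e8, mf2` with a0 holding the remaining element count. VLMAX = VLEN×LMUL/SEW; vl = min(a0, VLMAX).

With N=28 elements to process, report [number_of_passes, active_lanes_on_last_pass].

[iterations, last_vl] = [4, 4]

VLMAX = (128 × 1/2) / 8 = 8 lanes
28 elements at 8/iter → 4 passes, remainder 4 on the last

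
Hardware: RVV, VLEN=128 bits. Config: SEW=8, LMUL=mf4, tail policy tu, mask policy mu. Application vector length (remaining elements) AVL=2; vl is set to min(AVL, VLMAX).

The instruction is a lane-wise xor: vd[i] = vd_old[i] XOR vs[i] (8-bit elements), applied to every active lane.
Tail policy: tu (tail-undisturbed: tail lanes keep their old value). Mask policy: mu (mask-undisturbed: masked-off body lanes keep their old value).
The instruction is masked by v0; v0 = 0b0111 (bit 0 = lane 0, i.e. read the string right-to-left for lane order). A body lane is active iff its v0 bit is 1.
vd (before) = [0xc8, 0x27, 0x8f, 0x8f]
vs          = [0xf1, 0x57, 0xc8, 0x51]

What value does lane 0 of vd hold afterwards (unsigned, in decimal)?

lanes per group: 128·1/4/8 = 4
AVL=2 ≤ VLMAX=4, so vl = 2
[0] xor(0xc8,0xf1) = 0x39
[1] xor(0x27,0x57) = 0x70
[2] tail/keep = 0x8f
[3] tail/keep = 0x8f

vd[0] = 57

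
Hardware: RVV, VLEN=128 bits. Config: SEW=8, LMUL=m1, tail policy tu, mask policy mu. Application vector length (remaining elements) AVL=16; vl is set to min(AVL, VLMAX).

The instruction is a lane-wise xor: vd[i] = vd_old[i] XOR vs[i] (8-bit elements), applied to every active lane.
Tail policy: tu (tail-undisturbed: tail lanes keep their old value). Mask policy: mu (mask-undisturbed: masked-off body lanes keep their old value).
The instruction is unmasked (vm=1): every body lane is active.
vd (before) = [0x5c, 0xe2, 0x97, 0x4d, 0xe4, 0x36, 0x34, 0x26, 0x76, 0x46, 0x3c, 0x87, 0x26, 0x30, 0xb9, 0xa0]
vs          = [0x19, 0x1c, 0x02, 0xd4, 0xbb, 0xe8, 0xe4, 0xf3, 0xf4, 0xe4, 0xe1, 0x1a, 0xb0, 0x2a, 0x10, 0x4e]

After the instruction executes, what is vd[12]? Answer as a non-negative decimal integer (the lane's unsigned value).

vd[12] = 150

VLMAX = (128 × 1) / 8 = 16 lanes
AVL=16 ≤ VLMAX=16, so vl = 16
  i=0: xor(0x5c,0x19) → 69
  i=1: xor(0xe2,0x1c) → 254
  i=2: xor(0x97,0x02) → 149
  i=3: xor(0x4d,0xd4) → 153
  i=4: xor(0xe4,0xbb) → 95
  i=5: xor(0x36,0xe8) → 222
  i=6: xor(0x34,0xe4) → 208
  i=7: xor(0x26,0xf3) → 213
  i=8: xor(0x76,0xf4) → 130
  i=9: xor(0x46,0xe4) → 162
  i=10: xor(0x3c,0xe1) → 221
  i=11: xor(0x87,0x1a) → 157
  i=12: xor(0x26,0xb0) → 150
  i=13: xor(0x30,0x2a) → 26
  i=14: xor(0xb9,0x10) → 169
  i=15: xor(0xa0,0x4e) → 238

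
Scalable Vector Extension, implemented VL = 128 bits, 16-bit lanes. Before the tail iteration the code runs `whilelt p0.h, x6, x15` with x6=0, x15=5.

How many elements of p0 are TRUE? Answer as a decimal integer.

lane count: 128 div 16 = 8
active while 0+j < 5, i.e. j ∈ [0,5) capped at 8 ⇒ 5

vl = 5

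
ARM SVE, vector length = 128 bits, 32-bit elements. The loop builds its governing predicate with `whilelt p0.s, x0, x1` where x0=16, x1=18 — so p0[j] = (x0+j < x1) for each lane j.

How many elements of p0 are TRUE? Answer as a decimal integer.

register lanes = 128/32 = 4
whilelt: lane j active iff 16+j < 18 → j < 2 → 2 active

vl = 2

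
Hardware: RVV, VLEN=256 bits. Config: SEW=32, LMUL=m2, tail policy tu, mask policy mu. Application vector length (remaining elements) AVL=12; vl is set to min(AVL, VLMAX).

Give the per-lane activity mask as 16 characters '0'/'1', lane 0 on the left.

VLMAX = VLEN×LMUL/SEW = 256×2/32 = 16
vl ← min(12, 16) = 12
bits (lane 0 leftmost): 1111111111110000

predicate = 1111111111110000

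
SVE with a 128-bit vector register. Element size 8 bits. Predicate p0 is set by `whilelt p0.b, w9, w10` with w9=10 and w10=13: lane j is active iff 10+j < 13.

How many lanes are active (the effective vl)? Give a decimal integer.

vl = 3

register lanes = 128/8 = 16
p0[j] = (10+j < 13); true for j=0..2 → 3 lanes set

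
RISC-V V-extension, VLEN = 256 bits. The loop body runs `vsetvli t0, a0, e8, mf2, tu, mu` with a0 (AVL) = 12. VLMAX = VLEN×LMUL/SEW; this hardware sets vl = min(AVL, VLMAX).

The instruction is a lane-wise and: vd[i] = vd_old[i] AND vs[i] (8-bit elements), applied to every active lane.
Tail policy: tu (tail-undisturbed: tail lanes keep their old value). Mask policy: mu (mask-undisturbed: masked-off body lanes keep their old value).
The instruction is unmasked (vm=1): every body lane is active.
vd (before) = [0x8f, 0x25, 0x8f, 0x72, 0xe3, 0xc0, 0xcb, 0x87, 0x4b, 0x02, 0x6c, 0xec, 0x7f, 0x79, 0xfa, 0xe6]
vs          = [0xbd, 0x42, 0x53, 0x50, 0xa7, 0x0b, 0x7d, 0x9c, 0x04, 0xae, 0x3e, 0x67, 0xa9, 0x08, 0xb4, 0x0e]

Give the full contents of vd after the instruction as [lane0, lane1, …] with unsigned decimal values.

VLMAX = VLEN×LMUL/SEW = 256×1/2/8 = 16
vl = min(AVL, VLMAX) = min(12, 16) = 12
[0] and(0x8f,0xbd) = 0x8d
[1] and(0x25,0x42) = 0x00
[2] and(0x8f,0x53) = 0x03
[3] and(0x72,0x50) = 0x50
[4] and(0xe3,0xa7) = 0xa3
[5] and(0xc0,0x0b) = 0x00
[6] and(0xcb,0x7d) = 0x49
[7] and(0x87,0x9c) = 0x84
[8] and(0x4b,0x04) = 0x00
[9] and(0x02,0xae) = 0x02
[10] and(0x6c,0x3e) = 0x2c
[11] and(0xec,0x67) = 0x64
[12] tail/keep = 0x7f
[13] tail/keep = 0x79
[14] tail/keep = 0xfa
[15] tail/keep = 0xe6

vd = [141, 0, 3, 80, 163, 0, 73, 132, 0, 2, 44, 100, 127, 121, 250, 230]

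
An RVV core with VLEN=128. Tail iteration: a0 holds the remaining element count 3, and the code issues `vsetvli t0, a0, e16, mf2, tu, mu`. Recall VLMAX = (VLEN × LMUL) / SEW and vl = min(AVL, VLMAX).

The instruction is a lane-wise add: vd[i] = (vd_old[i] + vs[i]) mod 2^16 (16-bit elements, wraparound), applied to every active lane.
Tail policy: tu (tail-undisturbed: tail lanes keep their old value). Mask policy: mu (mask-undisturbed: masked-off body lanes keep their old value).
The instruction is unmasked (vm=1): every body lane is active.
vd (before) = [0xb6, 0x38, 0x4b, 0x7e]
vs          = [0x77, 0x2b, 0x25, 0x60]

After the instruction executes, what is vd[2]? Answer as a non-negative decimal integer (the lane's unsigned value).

VLMAX = (128 × 1/2) / 16 = 4 lanes
vl ← min(3, 4) = 3
[0] add(0xb6,0x77) = 0x12d
[1] add(0x38,0x2b) = 0x63
[2] add(0x4b,0x25) = 0x70
[3] tail/keep = 0x7e

vd[2] = 112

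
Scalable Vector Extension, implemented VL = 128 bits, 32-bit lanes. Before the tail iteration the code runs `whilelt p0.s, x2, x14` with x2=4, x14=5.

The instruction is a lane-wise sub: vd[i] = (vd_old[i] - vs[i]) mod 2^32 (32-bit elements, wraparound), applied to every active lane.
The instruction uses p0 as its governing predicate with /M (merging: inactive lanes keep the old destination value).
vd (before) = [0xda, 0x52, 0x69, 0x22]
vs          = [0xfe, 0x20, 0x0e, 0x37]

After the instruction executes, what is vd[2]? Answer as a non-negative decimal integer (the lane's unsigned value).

vd[2] = 105

128-bit reg / 32-bit elem → 4 lanes
active while 4+j < 5, i.e. j ∈ [0,1) capped at 4 ⇒ 1
vd[0] sub(0xda,0xfe) -> 0xffffffdc
vd[1] tail/keep -> 0x52
vd[2] tail/keep -> 0x69
vd[3] tail/keep -> 0x22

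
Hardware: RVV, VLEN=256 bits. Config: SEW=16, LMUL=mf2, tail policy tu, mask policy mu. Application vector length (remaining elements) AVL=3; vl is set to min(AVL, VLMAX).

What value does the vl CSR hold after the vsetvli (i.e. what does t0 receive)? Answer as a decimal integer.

vl = 3

VLMAX = VLEN×LMUL/SEW = 256×1/2/16 = 8
vl ← min(3, 8) = 3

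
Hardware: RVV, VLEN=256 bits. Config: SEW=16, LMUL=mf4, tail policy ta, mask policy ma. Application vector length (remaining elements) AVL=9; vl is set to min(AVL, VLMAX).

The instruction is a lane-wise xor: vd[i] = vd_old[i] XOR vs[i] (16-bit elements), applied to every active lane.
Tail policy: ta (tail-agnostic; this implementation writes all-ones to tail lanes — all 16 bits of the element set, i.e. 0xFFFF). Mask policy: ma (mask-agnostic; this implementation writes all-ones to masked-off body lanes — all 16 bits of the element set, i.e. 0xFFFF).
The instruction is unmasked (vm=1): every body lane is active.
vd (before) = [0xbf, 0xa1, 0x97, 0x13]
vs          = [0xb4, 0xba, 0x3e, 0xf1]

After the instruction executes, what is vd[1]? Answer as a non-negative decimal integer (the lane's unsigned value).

VLMAX = VLEN×LMUL/SEW = 256×1/4/16 = 4
vl = min(AVL, VLMAX) = min(9, 4) = 4
  i=0: xor(0xbf,0xb4) → 11
  i=1: xor(0xa1,0xba) → 27
  i=2: xor(0x97,0x3e) → 169
  i=3: xor(0x13,0xf1) → 226

vd[1] = 27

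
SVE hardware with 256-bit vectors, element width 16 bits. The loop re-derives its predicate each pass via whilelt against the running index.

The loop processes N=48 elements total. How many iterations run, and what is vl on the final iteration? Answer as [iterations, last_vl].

lane count: 256 div 16 = 16
N=48: ⌈48/16⌉ = 3 iters; last vl = 48 − 2×16 = 16

[iterations, last_vl] = [3, 16]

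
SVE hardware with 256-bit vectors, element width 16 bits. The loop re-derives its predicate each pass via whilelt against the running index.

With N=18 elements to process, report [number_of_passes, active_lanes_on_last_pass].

[iterations, last_vl] = [2, 2]

register lanes = 256/16 = 16
iterations = ceil(18/16) = 2; final-pass vl = 2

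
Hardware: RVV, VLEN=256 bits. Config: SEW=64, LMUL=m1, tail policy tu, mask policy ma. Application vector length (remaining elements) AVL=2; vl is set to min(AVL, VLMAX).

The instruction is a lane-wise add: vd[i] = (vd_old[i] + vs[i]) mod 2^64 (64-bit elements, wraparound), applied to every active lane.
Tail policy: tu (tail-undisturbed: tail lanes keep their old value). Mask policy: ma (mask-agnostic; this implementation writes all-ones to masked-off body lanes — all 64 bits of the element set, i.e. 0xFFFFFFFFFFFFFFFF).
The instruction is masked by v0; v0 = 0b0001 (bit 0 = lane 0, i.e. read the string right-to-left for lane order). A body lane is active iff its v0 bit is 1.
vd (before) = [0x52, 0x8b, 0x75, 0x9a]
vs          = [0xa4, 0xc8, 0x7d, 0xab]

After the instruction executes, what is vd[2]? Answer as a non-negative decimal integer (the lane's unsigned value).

vd[2] = 117

VLMAX = VLEN×LMUL/SEW = 256×1/64 = 4
vl ← min(2, 4) = 2
lane  0: add(0x52,0xa4) ⇒ 0xf6
lane  1: mask-off/ones ⇒ 0xffffffffffffffff
lane  2: tail/keep ⇒ 0x75
lane  3: tail/keep ⇒ 0x9a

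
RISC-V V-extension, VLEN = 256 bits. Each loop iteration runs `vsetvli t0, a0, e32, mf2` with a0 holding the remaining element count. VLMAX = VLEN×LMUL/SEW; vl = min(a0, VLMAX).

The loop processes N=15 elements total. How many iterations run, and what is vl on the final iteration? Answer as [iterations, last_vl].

[iterations, last_vl] = [4, 3]

VLMAX = (256 × 1/2) / 32 = 4 lanes
iterations = ceil(15/4) = 4; final-pass vl = 3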